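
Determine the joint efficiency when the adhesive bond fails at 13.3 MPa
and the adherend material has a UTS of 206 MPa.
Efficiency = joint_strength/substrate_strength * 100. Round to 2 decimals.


Joint efficiency = 13.3 / 206 * 100
= 6.46%

6.46


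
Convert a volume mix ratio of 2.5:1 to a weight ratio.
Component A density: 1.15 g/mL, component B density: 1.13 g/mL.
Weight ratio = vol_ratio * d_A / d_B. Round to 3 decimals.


= 2.5 * 1.15 / 1.13 = 2.544

2.544


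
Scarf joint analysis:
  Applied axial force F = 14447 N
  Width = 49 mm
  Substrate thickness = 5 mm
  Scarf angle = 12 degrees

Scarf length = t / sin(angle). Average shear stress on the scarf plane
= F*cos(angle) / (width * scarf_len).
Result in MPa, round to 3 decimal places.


Scarf length = 5 / sin(12 deg) = 24.0487 mm
cos(12 deg) = 0.978148
Shear = 14447 * 0.978148 / (49 * 24.0487)
= 11.992 MPa

11.992


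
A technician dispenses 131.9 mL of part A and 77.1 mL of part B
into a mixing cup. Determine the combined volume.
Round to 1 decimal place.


Combined volume = 131.9 + 77.1
= 209.0 mL

209.0


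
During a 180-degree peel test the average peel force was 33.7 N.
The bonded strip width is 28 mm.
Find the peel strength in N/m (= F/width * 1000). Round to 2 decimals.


Peel strength = F/width * 1000
= 33.7 / 28 * 1000
= 1203.57 N/m

1203.57


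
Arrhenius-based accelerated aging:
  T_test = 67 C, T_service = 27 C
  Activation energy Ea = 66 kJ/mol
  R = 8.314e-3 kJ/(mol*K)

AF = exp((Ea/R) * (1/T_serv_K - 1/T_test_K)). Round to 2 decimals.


T_test_K = 340.15, T_serv_K = 300.15
AF = exp((66/8.314e-3) * (1/300.15 - 1/340.15))
= 22.43

22.43


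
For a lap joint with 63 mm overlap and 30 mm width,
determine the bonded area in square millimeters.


Area = 63 * 30 = 1890 mm^2

1890


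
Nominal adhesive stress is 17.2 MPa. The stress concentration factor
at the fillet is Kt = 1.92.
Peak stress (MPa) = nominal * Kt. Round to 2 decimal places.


Peak = 17.2 * 1.92 = 33.02 MPa

33.02


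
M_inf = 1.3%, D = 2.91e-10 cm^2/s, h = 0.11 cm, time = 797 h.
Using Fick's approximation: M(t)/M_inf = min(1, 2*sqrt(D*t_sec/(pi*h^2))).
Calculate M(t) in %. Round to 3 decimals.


t = 2869200 s
ratio = min(1, 2*sqrt(2.91e-10*2869200/(pi*0.0121)))
= 0.296408
M(t) = 1.3 * 0.296408 = 0.385%

0.385


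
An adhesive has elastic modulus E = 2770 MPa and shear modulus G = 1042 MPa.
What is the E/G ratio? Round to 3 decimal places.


E/G = 2770 / 1042 = 2.658

2.658


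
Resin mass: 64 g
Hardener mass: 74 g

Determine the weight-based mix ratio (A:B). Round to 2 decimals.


Ratio = 64 / 74 = 0.86

0.86


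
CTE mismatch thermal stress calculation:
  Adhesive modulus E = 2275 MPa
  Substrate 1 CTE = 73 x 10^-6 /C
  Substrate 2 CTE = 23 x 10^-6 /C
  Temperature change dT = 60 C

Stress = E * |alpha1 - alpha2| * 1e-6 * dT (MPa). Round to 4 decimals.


delta_alpha = |73 - 23| = 50 x 10^-6/C
Stress = 2275 * 50e-6 * 60
= 6.8250 MPa

6.8250


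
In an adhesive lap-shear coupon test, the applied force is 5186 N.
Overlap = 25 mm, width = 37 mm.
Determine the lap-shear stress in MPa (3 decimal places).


stress = F / (overlap * width)
= 5186 / (25 * 37)
= 5.606 MPa

5.606


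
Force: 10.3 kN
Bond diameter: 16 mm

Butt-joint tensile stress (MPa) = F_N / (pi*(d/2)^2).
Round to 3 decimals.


F_N = 10.3 * 1000 = 10300.0 N
A = pi*(8.0)^2 = 201.0619 mm^2
stress = 10300.0 / 201.0619 = 51.228 MPa

51.228


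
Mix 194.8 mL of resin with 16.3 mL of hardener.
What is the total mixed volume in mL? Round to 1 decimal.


Total = 194.8 + 16.3 = 211.1 mL

211.1


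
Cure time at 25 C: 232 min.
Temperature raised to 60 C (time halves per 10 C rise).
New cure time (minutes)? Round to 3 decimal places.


Acceleration factor = 2^(35/10) = 11.3137
New time = 232 / 11.3137 = 20.506 min

20.506


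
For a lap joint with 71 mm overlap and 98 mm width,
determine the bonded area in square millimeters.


Area = 71 * 98 = 6958 mm^2

6958


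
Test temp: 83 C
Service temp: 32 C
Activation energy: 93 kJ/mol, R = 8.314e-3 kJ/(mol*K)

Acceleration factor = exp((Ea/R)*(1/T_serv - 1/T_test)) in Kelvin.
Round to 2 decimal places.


AF = exp((93/0.008314)*(1/305.15 - 1/356.15))
= 190.42

190.42


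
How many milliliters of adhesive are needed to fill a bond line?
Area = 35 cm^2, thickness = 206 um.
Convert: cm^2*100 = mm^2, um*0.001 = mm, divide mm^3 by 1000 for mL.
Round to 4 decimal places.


= (35 * 100) * (206 * 0.001) / 1000
= 0.7210 mL

0.7210


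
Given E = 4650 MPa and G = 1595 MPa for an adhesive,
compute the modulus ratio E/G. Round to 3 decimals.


E/G ratio = 4650 / 1595 = 2.915

2.915


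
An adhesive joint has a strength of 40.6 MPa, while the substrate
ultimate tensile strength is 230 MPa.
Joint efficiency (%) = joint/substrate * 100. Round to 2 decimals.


Efficiency = 40.6 / 230 * 100
= 17.65%

17.65


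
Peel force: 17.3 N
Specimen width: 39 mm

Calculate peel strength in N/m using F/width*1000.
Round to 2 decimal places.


Peel strength = 17.3 / 39 * 1000 = 443.59 N/m

443.59


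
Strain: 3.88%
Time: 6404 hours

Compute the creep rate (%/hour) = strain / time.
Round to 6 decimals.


Creep rate = 3.88 / 6404
= 0.000606 %/h

0.000606


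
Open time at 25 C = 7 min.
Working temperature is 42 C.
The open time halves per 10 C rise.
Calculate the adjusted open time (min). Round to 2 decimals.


factor = 2^((42 - 25) / 10) = 3.2490
ot = 7 / 3.2490 = 2.15 min

2.15


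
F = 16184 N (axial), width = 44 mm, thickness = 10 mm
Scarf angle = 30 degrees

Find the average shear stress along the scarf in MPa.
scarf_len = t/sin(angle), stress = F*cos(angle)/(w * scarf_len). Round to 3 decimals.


scarf_len = 10/sin(30 deg) = 20.0000
cos(30 deg) = 0.866025
stress = 16184*0.866025/(44*20.0000) = 15.927 MPa

15.927


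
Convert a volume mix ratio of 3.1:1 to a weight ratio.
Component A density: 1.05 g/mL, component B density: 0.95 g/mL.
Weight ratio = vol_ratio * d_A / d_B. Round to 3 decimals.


= 3.1 * 1.05 / 0.95 = 3.426

3.426


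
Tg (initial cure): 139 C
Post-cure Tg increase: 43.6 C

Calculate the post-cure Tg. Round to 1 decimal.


Post-cure Tg = 139 + 43.6 = 182.6 C

182.6


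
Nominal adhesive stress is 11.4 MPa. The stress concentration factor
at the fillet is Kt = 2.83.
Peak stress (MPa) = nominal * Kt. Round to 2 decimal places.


Peak = 11.4 * 2.83 = 32.26 MPa

32.26


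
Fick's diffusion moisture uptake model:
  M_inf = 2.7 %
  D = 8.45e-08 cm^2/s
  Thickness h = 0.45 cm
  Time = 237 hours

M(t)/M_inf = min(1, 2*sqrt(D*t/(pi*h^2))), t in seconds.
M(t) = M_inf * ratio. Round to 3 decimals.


t_sec = 237 * 3600 = 853200
ratio = 2*sqrt(8.45e-08*853200/(pi*0.45^2))
= min(1, 0.673281)
= 0.673281
M(t) = 2.7 * 0.673281 = 1.818 %

1.818


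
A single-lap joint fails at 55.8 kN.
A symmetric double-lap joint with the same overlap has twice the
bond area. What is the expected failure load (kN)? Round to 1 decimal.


Double-lap load = 2 * 55.8 = 111.6 kN

111.6


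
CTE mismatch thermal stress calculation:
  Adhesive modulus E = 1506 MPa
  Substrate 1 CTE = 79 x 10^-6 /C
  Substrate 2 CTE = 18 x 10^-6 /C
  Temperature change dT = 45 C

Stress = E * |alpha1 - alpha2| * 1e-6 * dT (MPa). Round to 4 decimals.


delta_alpha = |79 - 18| = 61 x 10^-6/C
Stress = 1506 * 61e-6 * 45
= 4.1340 MPa

4.1340


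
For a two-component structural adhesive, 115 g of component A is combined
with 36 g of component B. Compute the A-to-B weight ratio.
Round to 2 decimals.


Weight ratio A:B = 115 / 36
= 3.19

3.19


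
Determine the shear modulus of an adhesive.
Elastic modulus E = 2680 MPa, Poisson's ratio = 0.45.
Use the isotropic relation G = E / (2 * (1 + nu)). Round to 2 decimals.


G = 2680 / (2*(1+0.45)) = 2680 / 2.90
= 924.14 MPa

924.14


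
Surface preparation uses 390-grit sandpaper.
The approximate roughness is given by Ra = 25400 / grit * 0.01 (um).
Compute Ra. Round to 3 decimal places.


Ra = 25400 / 390 * 0.01
= 254 / 390
= 0.651 um

0.651


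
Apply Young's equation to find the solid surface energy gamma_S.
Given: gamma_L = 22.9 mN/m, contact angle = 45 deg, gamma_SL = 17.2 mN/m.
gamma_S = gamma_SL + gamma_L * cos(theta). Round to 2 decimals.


theta_rad = 45 * pi/180 = 0.785398
gamma_S = 17.2 + 22.9 * cos(0.785398)
= 33.39 mN/m

33.39


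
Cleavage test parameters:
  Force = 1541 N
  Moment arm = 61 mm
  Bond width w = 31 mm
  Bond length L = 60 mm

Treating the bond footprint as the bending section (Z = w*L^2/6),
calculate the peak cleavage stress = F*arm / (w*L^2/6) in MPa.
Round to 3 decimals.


M = 1541 * 61 = 94001 N*mm
Z = 31 * 60^2 / 6 = 111600 / 6 mm^3
sigma = M / Z = 6 * 94001 / 111600 = 564006 / 111600
= 5.054 MPa

5.054


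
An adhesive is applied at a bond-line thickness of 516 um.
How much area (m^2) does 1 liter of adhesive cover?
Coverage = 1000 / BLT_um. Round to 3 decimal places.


Coverage = 1000 / 516 = 1.938 m^2

1.938


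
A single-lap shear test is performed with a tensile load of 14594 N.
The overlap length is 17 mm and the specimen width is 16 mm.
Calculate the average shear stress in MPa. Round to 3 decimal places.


Shear stress = F / (overlap * width)
= 14594 / (17 * 16)
= 14594 / 272
= 53.654 MPa

53.654


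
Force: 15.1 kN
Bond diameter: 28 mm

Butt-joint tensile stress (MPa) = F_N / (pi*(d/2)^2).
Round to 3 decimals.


F_N = 15.1 * 1000 = 15100.0 N
A = pi*(14.0)^2 = 615.7522 mm^2
stress = 15100.0 / 615.7522 = 24.523 MPa

24.523


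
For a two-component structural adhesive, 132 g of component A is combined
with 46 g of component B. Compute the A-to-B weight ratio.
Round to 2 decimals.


Weight ratio A:B = 132 / 46
= 2.87

2.87


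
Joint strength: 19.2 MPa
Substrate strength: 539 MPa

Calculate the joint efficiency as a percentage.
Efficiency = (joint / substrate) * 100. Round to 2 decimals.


Efficiency = (19.2 / 539) * 100 = 3.56%

3.56


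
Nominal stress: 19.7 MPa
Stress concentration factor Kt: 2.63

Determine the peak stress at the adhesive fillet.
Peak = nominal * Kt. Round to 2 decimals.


Peak stress = 19.7 * 2.63
= 51.81 MPa

51.81


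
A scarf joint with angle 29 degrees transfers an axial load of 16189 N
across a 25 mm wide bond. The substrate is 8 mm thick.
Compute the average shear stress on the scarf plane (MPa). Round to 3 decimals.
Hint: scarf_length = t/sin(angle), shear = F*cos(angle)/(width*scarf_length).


scarf_length = 8 / sin(29 deg) = 16.5013 mm
cos(29 deg) = 0.874620
shear stress = 16189 * 0.874620 / (25 * 16.5013)
= 34.323 MPa

34.323


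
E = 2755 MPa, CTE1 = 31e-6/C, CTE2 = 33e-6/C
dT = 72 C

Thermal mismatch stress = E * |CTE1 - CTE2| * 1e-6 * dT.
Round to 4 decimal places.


= 2755 * 2e-6 * 72
= 0.3967 MPa

0.3967


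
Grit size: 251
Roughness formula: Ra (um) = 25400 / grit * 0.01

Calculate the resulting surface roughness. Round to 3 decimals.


Ra = 25400 / 251 * 0.01
= 1.012 um

1.012


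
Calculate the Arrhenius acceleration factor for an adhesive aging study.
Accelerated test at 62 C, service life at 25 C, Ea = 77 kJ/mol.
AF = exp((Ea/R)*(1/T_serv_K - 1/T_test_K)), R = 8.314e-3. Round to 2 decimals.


T_test = 335.15 K, T_serv = 298.15 K
Ea/R = 77 / 0.008314 = 9261.49
AF = exp(9261.49 * (1/298.15 - 1/335.15))
= 30.86

30.86


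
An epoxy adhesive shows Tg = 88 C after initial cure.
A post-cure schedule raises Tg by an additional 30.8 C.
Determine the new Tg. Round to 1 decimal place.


New Tg = 88 + 30.8
= 118.8 C

118.8


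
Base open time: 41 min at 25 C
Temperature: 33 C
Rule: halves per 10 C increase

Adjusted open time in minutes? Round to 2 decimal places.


Acceleration = 2^((33-25)/10) = 1.7411
Open time = 41 / 1.7411 = 23.55 min

23.55


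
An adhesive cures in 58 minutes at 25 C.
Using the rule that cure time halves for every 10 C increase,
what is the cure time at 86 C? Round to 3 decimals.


Factor = 2^((86 - 25) / 10) = 68.5935
Cure time = 58 / 68.5935
= 0.846 minutes

0.846


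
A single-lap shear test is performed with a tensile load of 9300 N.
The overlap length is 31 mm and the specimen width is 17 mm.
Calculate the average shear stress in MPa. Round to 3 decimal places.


Shear stress = F / (overlap * width)
= 9300 / (31 * 17)
= 9300 / 527
= 17.647 MPa

17.647


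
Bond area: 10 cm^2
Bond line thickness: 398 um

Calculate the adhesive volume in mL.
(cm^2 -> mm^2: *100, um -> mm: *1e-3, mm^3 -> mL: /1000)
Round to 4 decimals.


V = 10*100 * 398*1e-3 / 1000
= 0.3980 mL

0.3980


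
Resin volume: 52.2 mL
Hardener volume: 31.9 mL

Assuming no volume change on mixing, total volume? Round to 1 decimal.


V_total = 52.2 + 31.9 = 84.1 mL

84.1


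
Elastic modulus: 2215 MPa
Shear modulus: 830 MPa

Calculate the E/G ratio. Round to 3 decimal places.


E / G = 2215 / 830 = 2.669

2.669


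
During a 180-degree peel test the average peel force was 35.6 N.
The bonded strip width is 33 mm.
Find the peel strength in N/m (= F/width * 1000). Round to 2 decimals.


Peel strength = F/width * 1000
= 35.6 / 33 * 1000
= 1078.79 N/m

1078.79


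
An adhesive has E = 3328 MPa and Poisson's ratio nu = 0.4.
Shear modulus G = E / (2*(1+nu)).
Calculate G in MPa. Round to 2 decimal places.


G = 3328 / (2*(1+0.4))
= 3328 / 2.80
= 1188.57 MPa

1188.57


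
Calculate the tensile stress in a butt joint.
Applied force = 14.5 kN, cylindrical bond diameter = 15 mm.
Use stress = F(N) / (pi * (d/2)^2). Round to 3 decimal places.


A = pi * 7.5^2 = 176.7146 mm^2
sigma = 14500.0 / 176.7146 = 82.053 MPa

82.053


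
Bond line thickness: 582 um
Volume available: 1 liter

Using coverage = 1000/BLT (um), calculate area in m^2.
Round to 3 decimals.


1 L = 1e6 mm^3, thickness = 582 um = 0.582 mm
Area = 1e6 / 0.582 mm^2 = (1e6 / 0.582) / 1e6 m^2 = 1000 / 582 m^2
= 1.718 m^2

1.718


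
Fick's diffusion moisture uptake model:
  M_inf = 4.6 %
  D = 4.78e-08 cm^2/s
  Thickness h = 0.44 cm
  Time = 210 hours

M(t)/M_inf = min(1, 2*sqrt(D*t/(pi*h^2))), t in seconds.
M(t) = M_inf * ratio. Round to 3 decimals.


t_sec = 210 * 3600 = 756000
ratio = 2*sqrt(4.78e-08*756000/(pi*0.44^2))
= min(1, 0.487503)
= 0.487503
M(t) = 4.6 * 0.487503 = 2.243 %

2.243


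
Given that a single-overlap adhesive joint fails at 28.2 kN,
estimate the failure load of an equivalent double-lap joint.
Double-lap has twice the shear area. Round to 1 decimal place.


Double-lap factor = 2
Expected load = 28.2 * 2 = 56.4 kN

56.4


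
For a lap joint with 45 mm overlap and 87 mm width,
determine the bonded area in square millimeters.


Area = 45 * 87 = 3915 mm^2

3915


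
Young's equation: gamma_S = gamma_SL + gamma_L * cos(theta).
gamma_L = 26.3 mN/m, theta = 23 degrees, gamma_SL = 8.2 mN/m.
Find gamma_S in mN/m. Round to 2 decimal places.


cos(23 deg) = 0.920505
gamma_S = 8.2 + 26.3 * 0.920505
= 32.41 mN/m

32.41


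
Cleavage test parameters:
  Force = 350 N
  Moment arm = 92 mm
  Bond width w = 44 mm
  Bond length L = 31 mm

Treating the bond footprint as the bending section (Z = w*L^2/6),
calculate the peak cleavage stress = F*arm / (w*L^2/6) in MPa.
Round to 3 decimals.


M = 350 * 92 = 32200 N*mm
Z = 44 * 31^2 / 6 = 42284 / 6 mm^3
sigma = M / Z = 6 * 32200 / 42284 = 193200 / 42284
= 4.569 MPa

4.569


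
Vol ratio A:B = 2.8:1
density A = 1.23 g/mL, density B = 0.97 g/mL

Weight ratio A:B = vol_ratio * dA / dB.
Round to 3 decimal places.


Weight ratio = 2.8 * 1.23 / 0.97
= 3.551

3.551


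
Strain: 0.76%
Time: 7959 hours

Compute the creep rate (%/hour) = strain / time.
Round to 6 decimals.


Creep rate = 0.76 / 7959
= 0.000095 %/h

0.000095


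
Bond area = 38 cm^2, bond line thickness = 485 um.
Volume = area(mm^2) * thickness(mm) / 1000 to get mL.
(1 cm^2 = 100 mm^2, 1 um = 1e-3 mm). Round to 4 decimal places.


area_mm2 = 38 * 100 = 3800
blt_mm = 485 * 1e-3 = 0.485
vol_mm3 = 3800 * 0.485 = 1843.0
vol_mL = 1843.0 / 1000 = 1.8430 mL

1.8430


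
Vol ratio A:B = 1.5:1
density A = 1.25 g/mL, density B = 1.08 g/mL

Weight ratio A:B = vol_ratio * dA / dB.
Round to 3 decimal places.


Weight ratio = 1.5 * 1.25 / 1.08
= 1.736

1.736


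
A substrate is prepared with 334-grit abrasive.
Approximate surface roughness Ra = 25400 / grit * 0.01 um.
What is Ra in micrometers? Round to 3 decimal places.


Ra = 25400 / 334 * 0.01 = 0.760 um

0.760


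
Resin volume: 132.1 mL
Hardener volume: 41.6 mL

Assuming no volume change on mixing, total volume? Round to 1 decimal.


V_total = 132.1 + 41.6 = 173.7 mL

173.7


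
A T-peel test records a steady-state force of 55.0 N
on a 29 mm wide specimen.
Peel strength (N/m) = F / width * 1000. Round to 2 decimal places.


Peel strength = 55.0 / 29 * 1000
= 1896.55 N/m

1896.55


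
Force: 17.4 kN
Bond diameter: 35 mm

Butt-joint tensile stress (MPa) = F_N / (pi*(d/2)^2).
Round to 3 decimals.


F_N = 17.4 * 1000 = 17400.0 N
A = pi*(17.5)^2 = 962.1128 mm^2
stress = 17400.0 / 962.1128 = 18.085 MPa

18.085


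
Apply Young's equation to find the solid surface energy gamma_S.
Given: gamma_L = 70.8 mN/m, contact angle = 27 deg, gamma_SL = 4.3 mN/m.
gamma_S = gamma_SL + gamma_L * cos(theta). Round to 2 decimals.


theta_rad = 27 * pi/180 = 0.471239
gamma_S = 4.3 + 70.8 * cos(0.471239)
= 67.38 mN/m

67.38


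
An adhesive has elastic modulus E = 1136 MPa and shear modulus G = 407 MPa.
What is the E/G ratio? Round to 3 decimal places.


E/G = 1136 / 407 = 2.791

2.791


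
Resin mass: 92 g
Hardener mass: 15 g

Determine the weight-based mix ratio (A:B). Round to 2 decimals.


Ratio = 92 / 15 = 6.13

6.13


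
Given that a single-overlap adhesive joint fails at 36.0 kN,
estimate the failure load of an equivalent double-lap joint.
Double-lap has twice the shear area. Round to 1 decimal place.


Double-lap factor = 2
Expected load = 36.0 * 2 = 72.0 kN

72.0


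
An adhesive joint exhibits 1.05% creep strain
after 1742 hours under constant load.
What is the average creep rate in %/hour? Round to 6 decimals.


Creep rate = strain / time
= 1.05 / 1742
= 0.000603 %/h

0.000603


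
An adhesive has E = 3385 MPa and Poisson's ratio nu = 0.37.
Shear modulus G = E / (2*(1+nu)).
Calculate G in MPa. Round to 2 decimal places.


G = 3385 / (2*(1+0.37))
= 3385 / 2.74
= 1235.40 MPa

1235.40


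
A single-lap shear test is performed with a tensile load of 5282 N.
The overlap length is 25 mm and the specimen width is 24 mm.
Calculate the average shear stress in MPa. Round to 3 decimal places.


Shear stress = F / (overlap * width)
= 5282 / (25 * 24)
= 5282 / 600
= 8.803 MPa

8.803


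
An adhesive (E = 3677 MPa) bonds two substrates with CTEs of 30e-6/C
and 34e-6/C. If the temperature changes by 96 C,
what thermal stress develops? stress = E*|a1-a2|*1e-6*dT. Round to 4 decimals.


Stress = 3677 * |30 - 34| * 1e-6 * 96
= 1.4120 MPa

1.4120


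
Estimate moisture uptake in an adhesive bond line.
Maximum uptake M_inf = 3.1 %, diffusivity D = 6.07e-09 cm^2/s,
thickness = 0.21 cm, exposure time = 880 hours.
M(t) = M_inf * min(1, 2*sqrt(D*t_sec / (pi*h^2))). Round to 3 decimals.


Convert time: 880 h = 3168000 s
ratio = min(1, 2*sqrt(6.07e-09*3168000/(pi*0.21^2)))
= 0.745114
M(t) = 3.1 * 0.745114 = 2.310%

2.310


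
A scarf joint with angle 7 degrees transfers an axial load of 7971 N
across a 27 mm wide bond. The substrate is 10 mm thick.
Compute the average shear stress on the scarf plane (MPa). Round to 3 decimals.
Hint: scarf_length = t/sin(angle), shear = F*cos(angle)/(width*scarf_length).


scarf_length = 10 / sin(7 deg) = 82.0551 mm
cos(7 deg) = 0.992546
shear stress = 7971 * 0.992546 / (27 * 82.0551)
= 3.571 MPa

3.571


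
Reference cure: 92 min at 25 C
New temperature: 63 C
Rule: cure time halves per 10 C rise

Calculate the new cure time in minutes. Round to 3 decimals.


factor = 2^((63-25)/10) = 13.9288
t_new = 92 / 13.9288 = 6.605 min

6.605


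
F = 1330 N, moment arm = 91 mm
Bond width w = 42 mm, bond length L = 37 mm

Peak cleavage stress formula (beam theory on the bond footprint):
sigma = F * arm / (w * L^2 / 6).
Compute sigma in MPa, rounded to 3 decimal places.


sigma = (1330 * 91) / (42 * 1369 / 6)
= 121030 * 6 / 57498
= 726180 / 57498
= 12.630 MPa

12.630


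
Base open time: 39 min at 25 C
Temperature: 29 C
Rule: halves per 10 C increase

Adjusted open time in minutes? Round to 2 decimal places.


Acceleration = 2^((29-25)/10) = 1.3195
Open time = 39 / 1.3195 = 29.56 min

29.56


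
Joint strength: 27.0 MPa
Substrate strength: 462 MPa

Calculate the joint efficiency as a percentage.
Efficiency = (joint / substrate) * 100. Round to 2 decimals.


Efficiency = (27.0 / 462) * 100 = 5.84%

5.84


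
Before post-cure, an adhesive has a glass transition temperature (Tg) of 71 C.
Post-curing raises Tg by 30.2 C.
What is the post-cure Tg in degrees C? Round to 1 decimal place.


Tg_post = Tg_base + delta_Tg
= 71 + 30.2
= 101.2 C

101.2


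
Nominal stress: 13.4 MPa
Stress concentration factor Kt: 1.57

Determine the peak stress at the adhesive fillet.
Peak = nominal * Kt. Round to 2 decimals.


Peak stress = 13.4 * 1.57
= 21.04 MPa

21.04


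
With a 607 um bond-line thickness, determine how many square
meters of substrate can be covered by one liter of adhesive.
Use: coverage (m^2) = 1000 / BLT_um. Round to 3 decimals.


Coverage = 1000 / 607 = 1.647 m^2

1.647


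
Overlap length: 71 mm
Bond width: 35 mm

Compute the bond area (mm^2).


Bond area = 71 * 35 = 2485 mm^2

2485


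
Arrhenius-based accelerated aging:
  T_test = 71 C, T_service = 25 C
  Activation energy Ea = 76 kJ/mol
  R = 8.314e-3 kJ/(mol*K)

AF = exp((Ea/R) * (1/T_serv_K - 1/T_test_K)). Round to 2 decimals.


T_test_K = 344.15, T_serv_K = 298.15
AF = exp((76/8.314e-3) * (1/298.15 - 1/344.15))
= 60.22

60.22


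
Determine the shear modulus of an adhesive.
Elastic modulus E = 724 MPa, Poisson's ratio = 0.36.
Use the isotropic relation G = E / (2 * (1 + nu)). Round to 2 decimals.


G = 724 / (2*(1+0.36)) = 724 / 2.72
= 266.18 MPa

266.18


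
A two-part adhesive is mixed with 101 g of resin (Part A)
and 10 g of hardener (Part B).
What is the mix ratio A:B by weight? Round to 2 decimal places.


Mix ratio = mass_A / mass_B
= 101 / 10
= 10.10

10.10


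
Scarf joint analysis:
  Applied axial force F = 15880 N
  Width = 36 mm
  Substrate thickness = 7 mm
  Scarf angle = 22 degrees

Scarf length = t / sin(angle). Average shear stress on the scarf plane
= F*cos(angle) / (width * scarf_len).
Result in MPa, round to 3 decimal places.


Scarf length = 7 / sin(22 deg) = 18.6863 mm
cos(22 deg) = 0.927184
Shear = 15880 * 0.927184 / (36 * 18.6863)
= 21.887 MPa

21.887


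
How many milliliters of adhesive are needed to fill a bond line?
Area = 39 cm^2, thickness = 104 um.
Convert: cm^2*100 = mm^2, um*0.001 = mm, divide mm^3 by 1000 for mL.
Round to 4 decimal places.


= (39 * 100) * (104 * 0.001) / 1000
= 0.4056 mL

0.4056


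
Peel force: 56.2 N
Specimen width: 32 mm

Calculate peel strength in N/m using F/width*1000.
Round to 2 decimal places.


Peel strength = 56.2 / 32 * 1000 = 1756.25 N/m

1756.25


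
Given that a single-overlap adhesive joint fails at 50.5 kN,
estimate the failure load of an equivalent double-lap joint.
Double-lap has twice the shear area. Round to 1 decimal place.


Double-lap factor = 2
Expected load = 50.5 * 2 = 101.0 kN

101.0


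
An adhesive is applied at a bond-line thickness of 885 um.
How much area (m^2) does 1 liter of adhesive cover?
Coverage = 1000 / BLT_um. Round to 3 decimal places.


Coverage = 1000 / 885 = 1.130 m^2

1.130


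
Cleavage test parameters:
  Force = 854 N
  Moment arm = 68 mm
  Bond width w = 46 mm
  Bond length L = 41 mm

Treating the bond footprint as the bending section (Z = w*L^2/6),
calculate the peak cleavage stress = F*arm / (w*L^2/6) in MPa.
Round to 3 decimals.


M = 854 * 68 = 58072 N*mm
Z = 46 * 41^2 / 6 = 77326 / 6 mm^3
sigma = M / Z = 6 * 58072 / 77326 = 348432 / 77326
= 4.506 MPa

4.506


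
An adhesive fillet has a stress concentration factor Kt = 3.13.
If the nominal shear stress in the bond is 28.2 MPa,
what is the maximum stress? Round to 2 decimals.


Max stress = 28.2 * 3.13 = 88.27 MPa

88.27


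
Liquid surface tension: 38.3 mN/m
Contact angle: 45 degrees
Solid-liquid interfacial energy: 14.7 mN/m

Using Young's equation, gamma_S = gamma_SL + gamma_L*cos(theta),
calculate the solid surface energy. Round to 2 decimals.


gamma_S = 14.7 + 38.3 * cos(45)
= 41.78 mN/m

41.78


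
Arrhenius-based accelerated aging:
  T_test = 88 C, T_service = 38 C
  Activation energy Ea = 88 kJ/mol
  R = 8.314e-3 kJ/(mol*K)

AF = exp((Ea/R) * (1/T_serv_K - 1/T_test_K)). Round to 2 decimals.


T_test_K = 361.15, T_serv_K = 311.15
AF = exp((88/8.314e-3) * (1/311.15 - 1/361.15))
= 111.01

111.01


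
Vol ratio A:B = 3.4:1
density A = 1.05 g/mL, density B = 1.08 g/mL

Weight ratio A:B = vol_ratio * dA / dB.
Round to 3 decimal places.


Weight ratio = 3.4 * 1.05 / 1.08
= 3.306

3.306


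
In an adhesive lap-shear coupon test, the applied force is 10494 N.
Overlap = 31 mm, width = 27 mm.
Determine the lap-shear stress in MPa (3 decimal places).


stress = F / (overlap * width)
= 10494 / (31 * 27)
= 12.538 MPa

12.538


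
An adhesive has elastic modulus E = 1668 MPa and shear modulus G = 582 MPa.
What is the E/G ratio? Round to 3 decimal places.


E/G = 1668 / 582 = 2.866

2.866


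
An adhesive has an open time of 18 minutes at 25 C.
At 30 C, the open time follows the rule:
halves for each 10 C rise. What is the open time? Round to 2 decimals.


Factor = 2^((30-25)/10) = 1.4142
Open time = 18 / 1.4142 = 12.73 min

12.73


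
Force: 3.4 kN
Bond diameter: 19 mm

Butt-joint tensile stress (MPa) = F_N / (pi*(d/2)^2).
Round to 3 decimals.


F_N = 3.4 * 1000 = 3400.0 N
A = pi*(9.5)^2 = 283.5287 mm^2
stress = 3400.0 / 283.5287 = 11.992 MPa

11.992


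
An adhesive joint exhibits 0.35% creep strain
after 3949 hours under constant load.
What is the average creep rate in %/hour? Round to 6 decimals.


Creep rate = strain / time
= 0.35 / 3949
= 0.000089 %/h

0.000089


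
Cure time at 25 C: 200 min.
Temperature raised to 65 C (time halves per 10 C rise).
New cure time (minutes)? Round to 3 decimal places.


Acceleration factor = 2^(40/10) = 16.0000
New time = 200 / 16.0000 = 12.500 min

12.500


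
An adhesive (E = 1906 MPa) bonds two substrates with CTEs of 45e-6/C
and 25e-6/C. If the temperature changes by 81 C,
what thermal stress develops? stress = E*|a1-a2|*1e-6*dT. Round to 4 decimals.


Stress = 1906 * |45 - 25| * 1e-6 * 81
= 3.0877 MPa

3.0877


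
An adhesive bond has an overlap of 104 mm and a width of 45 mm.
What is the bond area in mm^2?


Bond area = overlap * width
= 104 * 45
= 4680 mm^2

4680


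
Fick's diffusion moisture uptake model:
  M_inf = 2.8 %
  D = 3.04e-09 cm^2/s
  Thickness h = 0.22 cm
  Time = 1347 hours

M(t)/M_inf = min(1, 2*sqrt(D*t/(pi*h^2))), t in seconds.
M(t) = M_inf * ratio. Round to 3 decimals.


t_sec = 1347 * 3600 = 4849200
ratio = 2*sqrt(3.04e-09*4849200/(pi*0.22^2))
= min(1, 0.622736)
= 0.622736
M(t) = 2.8 * 0.622736 = 1.744 %

1.744


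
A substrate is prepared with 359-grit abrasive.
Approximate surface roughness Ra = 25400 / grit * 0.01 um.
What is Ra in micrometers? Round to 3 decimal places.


Ra = 25400 / 359 * 0.01 = 0.708 um

0.708


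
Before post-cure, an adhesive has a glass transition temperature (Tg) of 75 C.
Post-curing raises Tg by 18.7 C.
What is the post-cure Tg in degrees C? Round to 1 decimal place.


Tg_post = Tg_base + delta_Tg
= 75 + 18.7
= 93.7 C

93.7


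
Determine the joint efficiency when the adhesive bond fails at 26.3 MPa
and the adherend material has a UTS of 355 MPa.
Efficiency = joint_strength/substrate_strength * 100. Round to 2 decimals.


Joint efficiency = 26.3 / 355 * 100
= 7.41%

7.41


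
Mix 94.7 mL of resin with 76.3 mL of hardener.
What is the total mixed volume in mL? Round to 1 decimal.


Total = 94.7 + 76.3 = 171.0 mL

171.0


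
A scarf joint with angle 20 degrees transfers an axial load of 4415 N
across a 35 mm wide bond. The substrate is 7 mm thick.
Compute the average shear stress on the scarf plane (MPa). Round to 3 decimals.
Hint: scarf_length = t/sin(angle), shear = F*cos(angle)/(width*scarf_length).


scarf_length = 7 / sin(20 deg) = 20.4666 mm
cos(20 deg) = 0.939693
shear stress = 4415 * 0.939693 / (35 * 20.4666)
= 5.792 MPa

5.792


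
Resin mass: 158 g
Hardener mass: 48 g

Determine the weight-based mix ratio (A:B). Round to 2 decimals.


Ratio = 158 / 48 = 3.29

3.29


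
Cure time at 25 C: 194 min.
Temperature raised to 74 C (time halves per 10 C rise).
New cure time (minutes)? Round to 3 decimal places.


Acceleration factor = 2^(49/10) = 29.8571
New time = 194 / 29.8571 = 6.498 min

6.498


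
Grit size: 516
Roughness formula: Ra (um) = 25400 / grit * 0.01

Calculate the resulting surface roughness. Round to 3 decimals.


Ra = 25400 / 516 * 0.01
= 0.492 um

0.492


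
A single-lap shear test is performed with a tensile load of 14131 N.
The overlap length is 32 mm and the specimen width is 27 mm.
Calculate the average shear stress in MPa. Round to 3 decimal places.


Shear stress = F / (overlap * width)
= 14131 / (32 * 27)
= 14131 / 864
= 16.355 MPa

16.355


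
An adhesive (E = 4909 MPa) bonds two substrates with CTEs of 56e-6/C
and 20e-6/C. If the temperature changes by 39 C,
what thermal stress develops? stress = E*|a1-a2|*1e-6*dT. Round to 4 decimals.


Stress = 4909 * |56 - 20| * 1e-6 * 39
= 6.8922 MPa

6.8922


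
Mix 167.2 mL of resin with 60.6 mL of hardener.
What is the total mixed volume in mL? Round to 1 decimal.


Total = 167.2 + 60.6 = 227.8 mL

227.8


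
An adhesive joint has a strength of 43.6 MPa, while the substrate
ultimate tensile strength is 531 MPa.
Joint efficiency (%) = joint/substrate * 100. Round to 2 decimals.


Efficiency = 43.6 / 531 * 100
= 8.21%

8.21


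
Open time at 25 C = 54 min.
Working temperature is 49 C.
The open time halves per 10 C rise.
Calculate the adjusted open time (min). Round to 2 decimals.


factor = 2^((49 - 25) / 10) = 5.2780
ot = 54 / 5.2780 = 10.23 min

10.23


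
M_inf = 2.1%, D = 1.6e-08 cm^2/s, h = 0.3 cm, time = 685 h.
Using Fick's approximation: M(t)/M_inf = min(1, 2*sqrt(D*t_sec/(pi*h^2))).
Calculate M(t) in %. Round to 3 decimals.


t = 2466000 s
ratio = min(1, 2*sqrt(1.6e-08*2466000/(pi*0.0900)))
= 0.747120
M(t) = 2.1 * 0.747120 = 1.569%

1.569


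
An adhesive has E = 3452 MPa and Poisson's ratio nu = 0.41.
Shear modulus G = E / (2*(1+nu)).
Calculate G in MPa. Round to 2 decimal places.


G = 3452 / (2*(1+0.41))
= 3452 / 2.82
= 1224.11 MPa

1224.11


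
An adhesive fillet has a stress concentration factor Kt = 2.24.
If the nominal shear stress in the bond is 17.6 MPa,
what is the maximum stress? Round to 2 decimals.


Max stress = 17.6 * 2.24 = 39.42 MPa

39.42


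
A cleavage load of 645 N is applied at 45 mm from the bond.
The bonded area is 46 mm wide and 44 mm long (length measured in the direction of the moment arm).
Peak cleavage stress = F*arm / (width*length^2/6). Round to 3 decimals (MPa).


Moment = 645 * 45 = 29025 N*mm
Section modulus = 46 * 1936 / 6 = 89056 / 6 mm^3
Stress = 29025 / (89056 / 6) = 174150 / 89056
= 1.956 MPa

1.956


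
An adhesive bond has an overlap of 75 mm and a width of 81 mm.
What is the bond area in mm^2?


Bond area = overlap * width
= 75 * 81
= 6075 mm^2

6075


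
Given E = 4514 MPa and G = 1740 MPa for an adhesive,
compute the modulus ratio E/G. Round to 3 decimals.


E/G ratio = 4514 / 1740 = 2.594

2.594


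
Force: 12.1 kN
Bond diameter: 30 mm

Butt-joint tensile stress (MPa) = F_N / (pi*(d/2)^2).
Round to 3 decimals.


F_N = 12.1 * 1000 = 12100.0 N
A = pi*(15.0)^2 = 706.8583 mm^2
stress = 12100.0 / 706.8583 = 17.118 MPa

17.118


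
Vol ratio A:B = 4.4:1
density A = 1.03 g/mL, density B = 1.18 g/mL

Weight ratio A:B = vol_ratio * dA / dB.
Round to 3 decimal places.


Weight ratio = 4.4 * 1.03 / 1.18
= 3.841

3.841


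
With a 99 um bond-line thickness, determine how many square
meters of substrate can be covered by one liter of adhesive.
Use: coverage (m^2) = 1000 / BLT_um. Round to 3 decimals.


Coverage = 1000 / 99 = 10.101 m^2

10.101


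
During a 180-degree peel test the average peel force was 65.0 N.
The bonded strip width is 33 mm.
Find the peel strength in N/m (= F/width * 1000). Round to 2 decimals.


Peel strength = F/width * 1000
= 65.0 / 33 * 1000
= 1969.70 N/m

1969.70


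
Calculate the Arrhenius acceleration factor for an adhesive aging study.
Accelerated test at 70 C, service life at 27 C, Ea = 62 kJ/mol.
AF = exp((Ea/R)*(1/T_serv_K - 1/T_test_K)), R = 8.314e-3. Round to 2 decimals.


T_test = 343.15 K, T_serv = 300.15 K
Ea/R = 62 / 0.008314 = 7457.30
AF = exp(7457.30 * (1/300.15 - 1/343.15))
= 22.50

22.50


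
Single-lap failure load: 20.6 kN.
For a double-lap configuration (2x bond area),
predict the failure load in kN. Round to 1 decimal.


Failure load = 20.6 * 2 = 41.2 kN

41.2


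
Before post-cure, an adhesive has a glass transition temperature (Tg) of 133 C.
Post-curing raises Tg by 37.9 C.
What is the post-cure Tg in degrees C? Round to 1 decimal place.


Tg_post = Tg_base + delta_Tg
= 133 + 37.9
= 170.9 C

170.9


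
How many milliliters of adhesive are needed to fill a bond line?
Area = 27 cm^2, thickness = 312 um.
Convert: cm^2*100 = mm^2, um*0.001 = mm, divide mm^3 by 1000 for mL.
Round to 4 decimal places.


= (27 * 100) * (312 * 0.001) / 1000
= 0.8424 mL

0.8424


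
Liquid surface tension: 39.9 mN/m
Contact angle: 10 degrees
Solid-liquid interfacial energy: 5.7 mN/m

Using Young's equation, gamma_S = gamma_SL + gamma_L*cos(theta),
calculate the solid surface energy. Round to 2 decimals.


gamma_S = 5.7 + 39.9 * cos(10)
= 44.99 mN/m

44.99


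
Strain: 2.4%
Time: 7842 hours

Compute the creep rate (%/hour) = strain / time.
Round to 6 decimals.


Creep rate = 2.4 / 7842
= 0.000306 %/h

0.000306


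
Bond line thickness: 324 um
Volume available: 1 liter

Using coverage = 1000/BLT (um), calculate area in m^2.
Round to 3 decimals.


1 L = 1e6 mm^3, thickness = 324 um = 0.324 mm
Area = 1e6 / 0.324 mm^2 = (1e6 / 0.324) / 1e6 m^2 = 1000 / 324 m^2
= 3.086 m^2

3.086


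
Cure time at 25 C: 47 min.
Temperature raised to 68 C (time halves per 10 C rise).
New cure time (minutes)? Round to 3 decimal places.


Acceleration factor = 2^(43/10) = 19.6983
New time = 47 / 19.6983 = 2.386 min

2.386


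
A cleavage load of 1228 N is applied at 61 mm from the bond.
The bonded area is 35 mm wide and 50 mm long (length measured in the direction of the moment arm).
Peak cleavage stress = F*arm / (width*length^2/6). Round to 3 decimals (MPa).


Moment = 1228 * 61 = 74908 N*mm
Section modulus = 35 * 2500 / 6 = 87500 / 6 mm^3
Stress = 74908 / (87500 / 6) = 449448 / 87500
= 5.137 MPa

5.137


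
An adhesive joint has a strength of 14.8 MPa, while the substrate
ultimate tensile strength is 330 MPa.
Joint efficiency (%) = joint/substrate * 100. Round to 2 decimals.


Efficiency = 14.8 / 330 * 100
= 4.48%

4.48


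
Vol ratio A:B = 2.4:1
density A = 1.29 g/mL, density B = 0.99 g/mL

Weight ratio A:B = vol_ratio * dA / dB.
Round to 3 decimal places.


Weight ratio = 2.4 * 1.29 / 0.99
= 3.127

3.127


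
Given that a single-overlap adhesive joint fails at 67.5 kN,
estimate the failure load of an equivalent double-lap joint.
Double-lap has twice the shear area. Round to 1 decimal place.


Double-lap factor = 2
Expected load = 67.5 * 2 = 135.0 kN

135.0


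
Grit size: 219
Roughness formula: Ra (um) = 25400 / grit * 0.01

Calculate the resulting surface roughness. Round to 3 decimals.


Ra = 25400 / 219 * 0.01
= 1.160 um

1.160


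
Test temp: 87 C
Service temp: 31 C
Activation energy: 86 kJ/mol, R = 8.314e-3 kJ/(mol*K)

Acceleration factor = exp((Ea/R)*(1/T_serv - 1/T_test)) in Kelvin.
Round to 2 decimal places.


AF = exp((86/0.008314)*(1/304.15 - 1/360.15))
= 197.98

197.98


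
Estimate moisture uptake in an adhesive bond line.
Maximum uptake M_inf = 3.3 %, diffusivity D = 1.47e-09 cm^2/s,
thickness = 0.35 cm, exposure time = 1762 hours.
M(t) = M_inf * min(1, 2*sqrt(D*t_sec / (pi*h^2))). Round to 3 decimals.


Convert time: 1762 h = 6343200 s
ratio = min(1, 2*sqrt(1.47e-09*6343200/(pi*0.35^2)))
= 0.311315
M(t) = 3.3 * 0.311315 = 1.027%

1.027


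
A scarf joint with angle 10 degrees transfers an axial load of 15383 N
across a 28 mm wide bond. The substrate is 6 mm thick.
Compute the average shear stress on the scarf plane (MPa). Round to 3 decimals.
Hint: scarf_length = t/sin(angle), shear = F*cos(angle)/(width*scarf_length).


scarf_length = 6 / sin(10 deg) = 34.5526 mm
cos(10 deg) = 0.984808
shear stress = 15383 * 0.984808 / (28 * 34.5526)
= 15.659 MPa

15.659


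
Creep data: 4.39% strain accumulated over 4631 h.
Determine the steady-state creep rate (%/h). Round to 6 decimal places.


Rate = 4.39 / 4631 = 0.000948 %/h

0.000948


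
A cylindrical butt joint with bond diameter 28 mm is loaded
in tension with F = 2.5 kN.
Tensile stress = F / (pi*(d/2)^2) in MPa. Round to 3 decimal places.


Area = pi * (28/2)^2 = 615.7522 mm^2
Stress = 2.5*1000 / 615.7522
= 4.060 MPa

4.060


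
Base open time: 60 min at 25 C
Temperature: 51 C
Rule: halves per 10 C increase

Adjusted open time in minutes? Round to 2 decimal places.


Acceleration = 2^((51-25)/10) = 6.0629
Open time = 60 / 6.0629 = 9.90 min

9.90


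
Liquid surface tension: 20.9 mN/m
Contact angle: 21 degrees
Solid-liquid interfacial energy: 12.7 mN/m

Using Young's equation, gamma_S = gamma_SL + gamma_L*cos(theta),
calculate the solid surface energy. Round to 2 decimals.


gamma_S = 12.7 + 20.9 * cos(21)
= 32.21 mN/m

32.21


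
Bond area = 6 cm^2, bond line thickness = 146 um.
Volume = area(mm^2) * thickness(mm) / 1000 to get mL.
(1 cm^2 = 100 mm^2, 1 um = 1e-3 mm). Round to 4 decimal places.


area_mm2 = 6 * 100 = 600
blt_mm = 146 * 1e-3 = 0.146
vol_mm3 = 600 * 0.146 = 87.6
vol_mL = 87.6 / 1000 = 0.0876 mL

0.0876


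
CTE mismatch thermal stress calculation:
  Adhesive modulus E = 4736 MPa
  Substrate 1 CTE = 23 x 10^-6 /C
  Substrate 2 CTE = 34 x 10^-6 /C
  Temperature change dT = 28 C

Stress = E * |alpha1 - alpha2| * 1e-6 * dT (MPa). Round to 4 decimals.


delta_alpha = |23 - 34| = 11 x 10^-6/C
Stress = 4736 * 11e-6 * 28
= 1.4587 MPa

1.4587


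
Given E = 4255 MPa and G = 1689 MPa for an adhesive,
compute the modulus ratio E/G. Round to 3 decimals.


E/G ratio = 4255 / 1689 = 2.519

2.519


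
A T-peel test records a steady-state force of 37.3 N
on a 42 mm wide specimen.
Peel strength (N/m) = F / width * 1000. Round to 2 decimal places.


Peel strength = 37.3 / 42 * 1000
= 888.10 N/m

888.10


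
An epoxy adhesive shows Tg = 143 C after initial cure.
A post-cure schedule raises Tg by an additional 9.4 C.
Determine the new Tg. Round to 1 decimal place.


New Tg = 143 + 9.4
= 152.4 C

152.4


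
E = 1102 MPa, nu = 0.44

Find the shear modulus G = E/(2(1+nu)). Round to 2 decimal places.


G = 1102 / (2 * 1.44)
= 382.64 MPa

382.64


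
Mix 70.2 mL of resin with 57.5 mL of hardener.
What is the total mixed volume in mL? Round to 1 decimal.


Total = 70.2 + 57.5 = 127.7 mL

127.7


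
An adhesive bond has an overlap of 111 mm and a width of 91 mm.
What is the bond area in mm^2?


Bond area = overlap * width
= 111 * 91
= 10101 mm^2

10101


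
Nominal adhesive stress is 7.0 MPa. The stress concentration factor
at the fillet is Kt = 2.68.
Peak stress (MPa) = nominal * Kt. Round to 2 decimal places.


Peak = 7.0 * 2.68 = 18.76 MPa

18.76
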